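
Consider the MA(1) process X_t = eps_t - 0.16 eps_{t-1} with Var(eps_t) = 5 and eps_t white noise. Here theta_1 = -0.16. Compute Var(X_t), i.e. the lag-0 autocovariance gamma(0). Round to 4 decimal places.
\gamma(0) = 5.1280

For an MA(q) process X_t = eps_t + sum_i theta_i eps_{t-i} with
Var(eps_t) = sigma^2, the variance is
  gamma(0) = sigma^2 * (1 + sum_i theta_i^2).
  sum_i theta_i^2 = (-0.16)^2 = 0.0256.
  gamma(0) = 5 * (1 + 0.0256) = 5 * 1.0256 = 5.128, which rounds to 5.1280.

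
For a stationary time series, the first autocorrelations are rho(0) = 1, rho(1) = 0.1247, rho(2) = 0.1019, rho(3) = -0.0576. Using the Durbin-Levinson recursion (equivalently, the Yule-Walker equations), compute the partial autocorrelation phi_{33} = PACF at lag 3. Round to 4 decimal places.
\phi_{33} = -0.0820

The PACF at lag k is phi_{kk}, the last component of the solution
to the Yule-Walker system G_k phi = r_k where
  (G_k)_{ij} = rho(|i - j|), (r_k)_i = rho(i), i,j = 1..k.
Equivalently, Durbin-Levinson gives phi_{kk} iteratively:
  phi_{11} = rho(1)
  phi_{kk} = [rho(k) - sum_{j=1..k-1} phi_{k-1,j} rho(k-j)]
            / [1 - sum_{j=1..k-1} phi_{k-1,j} rho(j)],
  phi_{k,j} = phi_{k-1,j} - phi_{kk} phi_{k-1,k-j},  j = 1..k-1.
Step k = 1:
  phi_11 = rho(1) = 0.1247.
Step k = 2:
  phi_22 = [rho(2) - phi_11 rho(1)] / [1 - phi_11 rho(1)] = [0.1019 - (0.1247)(0.1247)] / [1 - (0.1247)(0.1247)]
         = 0.08634991 / 0.98444991 = 0.087714.
  Update: phi_21 = phi_11 - phi_22 phi_11 = 0.1247 - (0.087714)(0.1247) = 0.113762.
Step k = 3:
  phi_33 = [rho(3) - phi_21 rho(2) - phi_22 rho(1)] / [1 - phi_21 rho(1) - phi_22 rho(2)]
    numerator   = -0.0576 - (0.113762)(0.1019) - (0.087714)(0.1247) = -0.08013028
    denominator = 1 - (0.113762)(0.1247) - (0.087714)(0.1019) = 0.97687583
  phi_33 = -0.08013028 / 0.97687583 = -0.082.
Therefore phi_{33} = -0.0820.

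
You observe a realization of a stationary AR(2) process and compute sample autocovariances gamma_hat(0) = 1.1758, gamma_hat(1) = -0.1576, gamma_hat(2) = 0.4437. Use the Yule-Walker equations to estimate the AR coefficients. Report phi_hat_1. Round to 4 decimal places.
\hat\phi_{1} = -0.0850

The Yule-Walker equations for an AR(p) process read, in matrix form,
  Gamma_p phi = r_p,   with   (Gamma_p)_{ij} = gamma(|i - j|),
                       (r_p)_i = gamma(i),   i,j = 1..p.
Substitute the sample gammas (Toeplitz matrix and right-hand side of size 2):
  Gamma_p = [[1.1758, -0.1576], [-0.1576, 1.1758]]
  r_p     = [-0.1576, 0.4437]
Written out:
  1.1758 phi_1 - 0.1576 phi_2 = -0.1576
  -0.1576 phi_1 + 1.1758 phi_2 = 0.4437
Solve by Cramer's rule:
  det = gamma(0)^2 - gamma(1)^2 = (1.1758)^2 - (-0.1576)^2 = 1.38250564 - 0.02483776 = 1.35766788
  phi_hat_1 = [gamma(1) gamma(0) - gamma(1) gamma(2)] / det = [(-0.1576)(1.1758) - (-0.1576)(0.4437)] / 1.35766788 = -0.11537896 / 1.35766788 = -0.085
  phi_hat_2 = [gamma(0) gamma(2) - gamma(1)^2] / det = [(1.1758)(0.4437) - (-0.1576)^2] / 1.35766788 = 0.4968647 / 1.35766788 = 0.366
So phi_hat = [-0.0850, 0.3660].
Therefore phi_hat_1 = -0.0850.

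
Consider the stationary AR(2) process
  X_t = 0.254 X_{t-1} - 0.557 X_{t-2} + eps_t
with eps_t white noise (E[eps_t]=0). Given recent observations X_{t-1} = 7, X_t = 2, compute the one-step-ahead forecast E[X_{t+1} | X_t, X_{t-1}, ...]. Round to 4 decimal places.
E[X_{t+1} \mid \mathcal F_t] = -3.3910

For an AR(p) model X_t = c + sum_i phi_i X_{t-i} + eps_t, the
one-step-ahead conditional mean is
  E[X_{t+1} | X_t, ...] = c + sum_i phi_i X_{t+1-i}.
Substitute known values:
  E[X_{t+1} | ...] = (0.254) * (2) + (-0.557) * (7)
                   = -3.3910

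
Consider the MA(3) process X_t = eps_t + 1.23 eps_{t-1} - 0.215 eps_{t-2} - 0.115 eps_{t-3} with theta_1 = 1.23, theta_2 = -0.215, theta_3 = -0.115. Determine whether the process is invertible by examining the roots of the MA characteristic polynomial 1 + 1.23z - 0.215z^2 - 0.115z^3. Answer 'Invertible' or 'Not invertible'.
\text{Not invertible}

The MA(q) characteristic polynomial is P(z) = 1 + 1.23z - 0.215z^2 - 0.115z^3.
Invertibility requires all roots to lie outside the unit circle, i.e. |z| > 1 for every root.
Degree 3: look for a simple real root z0 first, then factor out (1 - z/z0) and solve the remaining quadratic.
Testing z0 = -4: P(-4) = 1 + (1.23)(-4) + (-0.215)(-4)^2 + (-0.115)(-4)^3
  = 1 + (-4.92) + (-3.44) + (7.36) = 0.  So z_0 = -4 is a root, |z_0| = 4.
Divide out the factor (1 + 0.25 z) = (1 - z/z0) (since 1/z0 = -0.25):
  P(z) = (1 + 0.25 z)(1 + (0.98) z + (-0.46) z^2)
  [check: z-coef 0.98 - (-0.25) = 1.23; z^2-coef -0.46 - (-0.25)(0.98) = -0.215; z^3-coef -(-0.25)(-0.46) = -0.115.]
Remaining roots from the quadratic factor 1 + (0.98) z + (-0.46) z^2:
  Set 1 + (0.98) z + (-0.46) z^2 = 0, i.e. a z^2 + b z + c = 0 with a = -0.46, b = 0.98, c = 1.
  Discriminant D = b^2 - 4ac = (0.98)^2 - 4*(-0.46)*1 = 0.9604 - (-1.84) = 2.8004.
  D >= 0, so the roots are real: z = (-b +/- sqrt(D)) / (2a) = (-0.98 +/- 1.67344) / (-0.92).
    z_1 = (-0.98 + 1.67344) / (-0.92) = -0.7537,   |z_1| = 0.7537.
    z_2 = (-0.98 - 1.67344) / (-0.92) = 2.8842,   |z_2| = 2.8842.
Moduli of all roots: 4.0000, 0.7537, 2.8842.
All moduli strictly greater than 1? No.
Verdict: Not invertible.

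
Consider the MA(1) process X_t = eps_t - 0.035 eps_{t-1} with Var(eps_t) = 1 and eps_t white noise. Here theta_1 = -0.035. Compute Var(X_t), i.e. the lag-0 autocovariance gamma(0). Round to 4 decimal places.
\gamma(0) = 1.0012

For an MA(q) process X_t = eps_t + sum_i theta_i eps_{t-i} with
Var(eps_t) = sigma^2, the variance is
  gamma(0) = sigma^2 * (1 + sum_i theta_i^2).
  sum_i theta_i^2 = (-0.035)^2 = 0.001225.
  gamma(0) = 1 * (1 + 0.001225) = 1 * 1.001225 = 1.001225, which rounds to 1.0012.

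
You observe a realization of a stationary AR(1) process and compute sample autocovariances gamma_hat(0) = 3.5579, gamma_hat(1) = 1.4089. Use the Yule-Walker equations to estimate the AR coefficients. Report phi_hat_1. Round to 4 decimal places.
\hat\phi_{1} = 0.3960

The Yule-Walker equations for an AR(p) process read, in matrix form,
  Gamma_p phi = r_p,   with   (Gamma_p)_{ij} = gamma(|i - j|),
                       (r_p)_i = gamma(i),   i,j = 1..p.
Substitute the sample gammas (Toeplitz matrix and right-hand side of size 1):
  Gamma_p = [[3.5579]]
  r_p     = [1.4089]
With p = 1 this is the single equation gamma(0) phi_1 = gamma(1):
  phi_hat_1 = gamma(1) / gamma(0) = 1.4089 / 3.5579 = 0.3960.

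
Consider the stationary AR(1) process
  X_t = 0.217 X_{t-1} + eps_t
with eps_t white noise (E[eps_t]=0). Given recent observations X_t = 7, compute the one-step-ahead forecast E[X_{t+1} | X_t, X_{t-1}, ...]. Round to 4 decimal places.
E[X_{t+1} \mid \mathcal F_t] = 1.5190

For an AR(p) model X_t = c + sum_i phi_i X_{t-i} + eps_t, the
one-step-ahead conditional mean is
  E[X_{t+1} | X_t, ...] = c + sum_i phi_i X_{t+1-i}.
Substitute known values:
  E[X_{t+1} | ...] = (0.217) * (7)
                   = 1.5190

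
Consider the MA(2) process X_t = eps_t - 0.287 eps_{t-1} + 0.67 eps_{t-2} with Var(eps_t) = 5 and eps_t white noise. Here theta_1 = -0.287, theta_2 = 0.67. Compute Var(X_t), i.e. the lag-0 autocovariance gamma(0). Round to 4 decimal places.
\gamma(0) = 7.6563

For an MA(q) process X_t = eps_t + sum_i theta_i eps_{t-i} with
Var(eps_t) = sigma^2, the variance is
  gamma(0) = sigma^2 * (1 + sum_i theta_i^2).
  sum_i theta_i^2 = (-0.287)^2 + (0.67)^2 = 0.082369 + 0.4489 = 0.531269.
  gamma(0) = 5 * (1 + 0.531269) = 5 * 1.531269 = 7.656345, which rounds to 7.6563.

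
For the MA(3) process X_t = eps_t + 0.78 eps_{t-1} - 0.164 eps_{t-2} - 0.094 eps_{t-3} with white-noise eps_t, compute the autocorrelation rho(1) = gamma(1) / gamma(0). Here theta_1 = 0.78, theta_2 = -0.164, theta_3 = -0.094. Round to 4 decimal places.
\rho(1) = 0.4060

For an MA(q) process with theta_0 = 1, the autocovariance is
  gamma(k) = sigma^2 * sum_{i=0..q-k} theta_i * theta_{i+k},
and rho(k) = gamma(k) / gamma(0). Sigma^2 cancels.
  numerator   = (1)*(0.78) + (0.78)*(-0.164) + (-0.164)*(-0.094) = 0.667496.
  denominator = (1)^2 + (0.78)^2 + (-0.164)^2 + (-0.094)^2 = 1.644132.
  rho(1) = 0.667496 / 1.644132 = 0.4060.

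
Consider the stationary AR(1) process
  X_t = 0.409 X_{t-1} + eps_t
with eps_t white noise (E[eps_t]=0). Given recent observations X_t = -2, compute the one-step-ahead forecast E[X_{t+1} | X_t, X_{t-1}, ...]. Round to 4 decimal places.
E[X_{t+1} \mid \mathcal F_t] = -0.8180

For an AR(p) model X_t = c + sum_i phi_i X_{t-i} + eps_t, the
one-step-ahead conditional mean is
  E[X_{t+1} | X_t, ...] = c + sum_i phi_i X_{t+1-i}.
Substitute known values:
  E[X_{t+1} | ...] = (0.409) * (-2)
                   = -0.8180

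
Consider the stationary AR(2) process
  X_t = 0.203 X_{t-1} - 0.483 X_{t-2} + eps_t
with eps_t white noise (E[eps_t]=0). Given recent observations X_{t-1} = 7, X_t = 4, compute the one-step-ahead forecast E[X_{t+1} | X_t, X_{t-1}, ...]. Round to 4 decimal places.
E[X_{t+1} \mid \mathcal F_t] = -2.5690

For an AR(p) model X_t = c + sum_i phi_i X_{t-i} + eps_t, the
one-step-ahead conditional mean is
  E[X_{t+1} | X_t, ...] = c + sum_i phi_i X_{t+1-i}.
Substitute known values:
  E[X_{t+1} | ...] = (0.203) * (4) + (-0.483) * (7)
                   = -2.5690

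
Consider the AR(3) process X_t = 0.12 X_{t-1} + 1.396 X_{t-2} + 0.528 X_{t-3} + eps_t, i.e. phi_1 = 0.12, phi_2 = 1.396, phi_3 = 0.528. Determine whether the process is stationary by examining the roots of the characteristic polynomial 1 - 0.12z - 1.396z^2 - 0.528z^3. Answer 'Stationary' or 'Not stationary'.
\text{Not stationary}

The AR(p) characteristic polynomial is P(z) = 1 - 0.12z - 1.396z^2 - 0.528z^3.
Stationarity requires all roots to lie outside the unit circle, i.e. |z| > 1 for every root.
Degree 3: look for a simple real root z0 first, then factor out (1 - z/z0) and solve the remaining quadratic.
Testing z0 = -1.25: P(-1.25) = 1 + (-0.12)(-1.25) + (-1.396)(-1.25)^2 + (-0.528)(-1.25)^3
  = 1 + (0.15) + (-2.18125) + (1.03125) = 0.  So z_0 = -1.25 is a root, |z_0| = 1.25.
Divide out the factor (1 + 0.8 z) = (1 - z/z0) (since 1/z0 = -0.8):
  P(z) = (1 + 0.8 z)(1 + (-0.92) z + (-0.66) z^2)
  [check: z-coef -0.92 - (-0.8) = -0.12; z^2-coef -0.66 - (-0.8)(-0.92) = -1.396; z^3-coef -(-0.8)(-0.66) = -0.528.]
Remaining roots from the quadratic factor 1 + (-0.92) z + (-0.66) z^2:
  Set 1 + (-0.92) z + (-0.66) z^2 = 0, i.e. a z^2 + b z + c = 0 with a = -0.66, b = -0.92, c = 1.
  Discriminant D = b^2 - 4ac = (-0.92)^2 - 4*(-0.66)*1 = 0.8464 - (-2.64) = 3.4864.
  D >= 0, so the roots are real: z = (-b +/- sqrt(D)) / (2a) = (0.92 +/- 1.86719) / (-1.32).
    z_1 = (0.92 + 1.86719) / (-1.32) = -2.1115,   |z_1| = 2.1115.
    z_2 = (0.92 - 1.86719) / (-1.32) = 0.7176,   |z_2| = 0.7176.
Moduli of all roots: 1.2500, 2.1115, 0.7176.
All moduli strictly greater than 1? No.
Verdict: Not stationary.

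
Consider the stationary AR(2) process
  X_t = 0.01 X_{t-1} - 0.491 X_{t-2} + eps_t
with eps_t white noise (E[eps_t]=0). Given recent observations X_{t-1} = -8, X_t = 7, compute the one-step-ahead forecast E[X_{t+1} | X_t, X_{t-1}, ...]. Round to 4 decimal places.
E[X_{t+1} \mid \mathcal F_t] = 3.9980

For an AR(p) model X_t = c + sum_i phi_i X_{t-i} + eps_t, the
one-step-ahead conditional mean is
  E[X_{t+1} | X_t, ...] = c + sum_i phi_i X_{t+1-i}.
Substitute known values:
  E[X_{t+1} | ...] = (0.01) * (7) + (-0.491) * (-8)
                   = 3.9980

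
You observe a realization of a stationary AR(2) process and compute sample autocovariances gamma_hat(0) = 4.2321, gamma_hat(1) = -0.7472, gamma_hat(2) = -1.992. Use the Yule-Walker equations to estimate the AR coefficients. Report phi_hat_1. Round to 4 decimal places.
\hat\phi_{1} = -0.2680

The Yule-Walker equations for an AR(p) process read, in matrix form,
  Gamma_p phi = r_p,   with   (Gamma_p)_{ij} = gamma(|i - j|),
                       (r_p)_i = gamma(i),   i,j = 1..p.
Substitute the sample gammas (Toeplitz matrix and right-hand side of size 2):
  Gamma_p = [[4.2321, -0.7472], [-0.7472, 4.2321]]
  r_p     = [-0.7472, -1.992]
Written out:
  4.2321 phi_1 - 0.7472 phi_2 = -0.7472
  -0.7472 phi_1 + 4.2321 phi_2 = -1.992
Solve by Cramer's rule:
  det = gamma(0)^2 - gamma(1)^2 = (4.2321)^2 - (-0.7472)^2 = 17.91067041 - 0.55830784 = 17.35236257
  phi_hat_1 = [gamma(1) gamma(0) - gamma(1) gamma(2)] / det = [(-0.7472)(4.2321) - (-0.7472)(-1.992)] / 17.35236257 = -4.65064752 / 17.35236257 = -0.268
  phi_hat_2 = [gamma(0) gamma(2) - gamma(1)^2] / det = [(4.2321)(-1.992) - (-0.7472)^2] / 17.35236257 = -8.98865104 / 17.35236257 = -0.518
So phi_hat = [-0.2680, -0.5180].
Therefore phi_hat_1 = -0.2680.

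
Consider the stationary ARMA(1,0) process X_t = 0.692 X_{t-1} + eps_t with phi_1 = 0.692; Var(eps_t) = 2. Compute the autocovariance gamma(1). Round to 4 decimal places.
\gamma(1) = 2.6557

Multiply the model equation by X_{t-k} and take expectations. With theta_0 = psi_0 = 1 and psi_j the MA(infinity) weights, this gives
  gamma(k) - sum_i phi_i gamma(k-i) = c_k,
  c_k = sigma^2 * sum_{j=k..q} theta_j psi_{j-k}   (c_k = 0 for k > q),
using gamma(-m) = gamma(m).
Pure AR (q = 0): c_0 = sigma^2 = 2, c_k = 0 for k >= 1.
Equations for k = 0 and k = 1 (AR order 1):
  gamma(0) = phi_1 gamma(1) + c_0
  gamma(1) = phi_1 gamma(0) + c_1
Substituting the second into the first: gamma(0) (1 - phi_1^2) = c_0 + phi_1 c_1, so
  gamma(0) = c_0 / (1 - phi_1^2) = 2 / (1 - (0.692)^2) = 2 / 0.521136 = 3.83777.
  gamma(1) = phi_1 gamma(0) = (0.692)(3.83777) = 2.655737.
Therefore gamma(1) = 2.6557 (to 4 decimal places).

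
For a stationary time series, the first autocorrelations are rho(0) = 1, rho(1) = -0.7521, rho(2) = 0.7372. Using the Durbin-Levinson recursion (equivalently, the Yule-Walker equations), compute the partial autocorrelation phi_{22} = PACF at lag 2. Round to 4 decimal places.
\phi_{22} = 0.3950

The PACF at lag k is phi_{kk}, the last component of the solution
to the Yule-Walker system G_k phi = r_k where
  (G_k)_{ij} = rho(|i - j|), (r_k)_i = rho(i), i,j = 1..k.
Equivalently, Durbin-Levinson gives phi_{kk} iteratively:
  phi_{11} = rho(1)
  phi_{kk} = [rho(k) - sum_{j=1..k-1} phi_{k-1,j} rho(k-j)]
            / [1 - sum_{j=1..k-1} phi_{k-1,j} rho(j)],
  phi_{k,j} = phi_{k-1,j} - phi_{kk} phi_{k-1,k-j},  j = 1..k-1.
Step k = 1:
  phi_11 = rho(1) = -0.7521.
Step k = 2:
  phi_22 = [rho(2) - phi_11 rho(1)] / [1 - phi_11 rho(1)] = [0.7372 - (-0.7521)(-0.7521)] / [1 - (-0.7521)(-0.7521)]
         = 0.17154559 / 0.43434559 = 0.395.
Therefore phi_{22} = 0.3950.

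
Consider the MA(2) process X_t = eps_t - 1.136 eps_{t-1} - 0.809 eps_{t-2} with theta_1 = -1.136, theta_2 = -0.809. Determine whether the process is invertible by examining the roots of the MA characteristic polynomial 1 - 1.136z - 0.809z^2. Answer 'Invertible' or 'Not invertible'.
\text{Not invertible}

The MA(q) characteristic polynomial is P(z) = 1 - 1.136z - 0.809z^2.
Invertibility requires all roots to lie outside the unit circle, i.e. |z| > 1 for every root.
Set 1 + (-1.136) z + (-0.809) z^2 = 0, i.e. a z^2 + b z + c = 0 with a = -0.809, b = -1.136, c = 1.
Discriminant D = b^2 - 4ac = (-1.136)^2 - 4*(-0.809)*1 = 1.290496 - (-3.236) = 4.526496.
D >= 0, so the roots are real: z = (-b +/- sqrt(D)) / (2a) = (1.136 +/- 2.127556) / (-1.618).
  z_1 = (1.136 + 2.127556) / (-1.618) = -2.017,   |z_1| = 2.017.
  z_2 = (1.136 - 2.127556) / (-1.618) = 0.6128,   |z_2| = 0.6128.
Moduli of all roots: 2.0170, 0.6128.
All moduli strictly greater than 1? No.
Verdict: Not invertible.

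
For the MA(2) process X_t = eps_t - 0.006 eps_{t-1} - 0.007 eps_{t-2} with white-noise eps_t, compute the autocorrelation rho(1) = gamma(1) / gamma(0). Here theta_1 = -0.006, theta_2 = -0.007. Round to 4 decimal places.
\rho(1) = -0.0060

For an MA(q) process with theta_0 = 1, the autocovariance is
  gamma(k) = sigma^2 * sum_{i=0..q-k} theta_i * theta_{i+k},
and rho(k) = gamma(k) / gamma(0). Sigma^2 cancels.
  numerator   = (1)*(-0.006) + (-0.006)*(-0.007) = -0.005958.
  denominator = (1)^2 + (-0.006)^2 + (-0.007)^2 = 1.000085.
  rho(1) = -0.005958 / 1.000085 = -0.0060.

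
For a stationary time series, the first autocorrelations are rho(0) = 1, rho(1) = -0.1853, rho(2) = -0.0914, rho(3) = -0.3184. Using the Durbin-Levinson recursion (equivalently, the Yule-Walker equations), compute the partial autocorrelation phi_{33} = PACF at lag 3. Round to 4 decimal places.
\phi_{33} = -0.3810

The PACF at lag k is phi_{kk}, the last component of the solution
to the Yule-Walker system G_k phi = r_k where
  (G_k)_{ij} = rho(|i - j|), (r_k)_i = rho(i), i,j = 1..k.
Equivalently, Durbin-Levinson gives phi_{kk} iteratively:
  phi_{11} = rho(1)
  phi_{kk} = [rho(k) - sum_{j=1..k-1} phi_{k-1,j} rho(k-j)]
            / [1 - sum_{j=1..k-1} phi_{k-1,j} rho(j)],
  phi_{k,j} = phi_{k-1,j} - phi_{kk} phi_{k-1,k-j},  j = 1..k-1.
Step k = 1:
  phi_11 = rho(1) = -0.1853.
Step k = 2:
  phi_22 = [rho(2) - phi_11 rho(1)] / [1 - phi_11 rho(1)] = [-0.0914 - (-0.1853)(-0.1853)] / [1 - (-0.1853)(-0.1853)]
         = -0.12573609 / 0.96566391 = -0.130207.
  Update: phi_21 = phi_11 - phi_22 phi_11 = -0.1853 - (-0.130207)(-0.1853) = -0.209427.
Step k = 3:
  phi_33 = [rho(3) - phi_21 rho(2) - phi_22 rho(1)] / [1 - phi_21 rho(1) - phi_22 rho(2)]
    numerator   = -0.3184 - (-0.209427)(-0.0914) - (-0.130207)(-0.1853) = -0.36166899
    denominator = 1 - (-0.209427)(-0.1853) - (-0.130207)(-0.0914) = 0.94929221
  phi_33 = -0.36166899 / 0.94929221 = -0.381.
Therefore phi_{33} = -0.3810.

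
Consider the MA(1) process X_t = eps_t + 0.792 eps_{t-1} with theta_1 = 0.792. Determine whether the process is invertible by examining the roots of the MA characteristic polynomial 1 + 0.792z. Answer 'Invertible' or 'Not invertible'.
\text{Invertible}

The MA(q) characteristic polynomial is P(z) = 1 + 0.792z.
Invertibility requires all roots to lie outside the unit circle, i.e. |z| > 1 for every root.
This is linear in z: 1 + (0.792) z = 0  =>  z = -1/(0.792) = -1.262626,  |z| = 1.262626.
Moduli of all roots: 1.2626.
All moduli strictly greater than 1? Yes.
Verdict: Invertible.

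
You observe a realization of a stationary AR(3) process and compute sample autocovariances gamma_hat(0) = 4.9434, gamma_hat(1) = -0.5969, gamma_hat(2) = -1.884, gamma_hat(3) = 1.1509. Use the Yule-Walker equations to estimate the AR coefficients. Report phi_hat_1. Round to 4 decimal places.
\hat\phi_{1} = -0.1110

The Yule-Walker equations for an AR(p) process read, in matrix form,
  Gamma_p phi = r_p,   with   (Gamma_p)_{ij} = gamma(|i - j|),
                       (r_p)_i = gamma(i),   i,j = 1..p.
Substitute the sample gammas (Toeplitz matrix and right-hand side of size 3):
  Gamma_p = [[4.9434, -0.5969, -1.884], [-0.5969, 4.9434, -0.5969], [-1.884, -0.5969, 4.9434]]
  r_p     = [-0.5969, -1.884, 1.1509]
Written out (R1..R3):
  (R1) 4.9434 phi_1 - 0.5969 phi_2 - 1.884 phi_3 = -0.5969
  (R2) -0.5969 phi_1 + 4.9434 phi_2 - 0.5969 phi_3 = -1.884
  (R3) -1.884 phi_1 - 0.5969 phi_2 + 4.9434 phi_3 = 1.1509
Gaussian elimination:
  R2 <- R2 - (-0.5969/4.9434) R1 = R2 - (-0.120747) R1:  4.871326 phi_2 - 0.824387 phi_3 = -1.956074
  R3 <- R3 - (-1.884/4.9434) R1 = R3 - (-0.381114) R1:  -0.824387 phi_2 + 4.225381 phi_3 = 0.923413
  R3 <- R3 - (-0.824387/4.871326) R2 = R3 - (-0.169233) R2:  4.085868 phi_3 = 0.592382
Back-substitution:
  phi_hat_3 = 0.592382 / 4.085868 = 0.144983
  phi_hat_2 = (-1.956074 - (-0.824387)(0.144983)) / 4.871326 = -0.377013
  phi_hat_1 = (-0.5969 - (-0.5969)(-0.377013) - (-1.884)(0.144983)) / 4.9434 = -0.111015
So phi_hat = [-0.1110, -0.3770, 0.1450].
Therefore phi_hat_1 = -0.1110.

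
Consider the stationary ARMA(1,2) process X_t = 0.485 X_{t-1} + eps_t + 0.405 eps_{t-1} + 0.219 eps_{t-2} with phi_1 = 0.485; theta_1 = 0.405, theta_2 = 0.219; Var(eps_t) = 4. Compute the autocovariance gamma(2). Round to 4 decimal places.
\gamma(2) = 4.2469

Multiply the model equation by X_{t-k} and take expectations. With theta_0 = psi_0 = 1 and psi_j the MA(infinity) weights, this gives
  gamma(k) - sum_i phi_i gamma(k-i) = c_k,
  c_k = sigma^2 * sum_{j=k..q} theta_j psi_{j-k}   (c_k = 0 for k > q),
using gamma(-m) = gamma(m).
psi-weights needed (psi_j = theta_j + sum_i phi_i psi_{j-i}):
  psi_1 = theta_1 + phi_1 = 0.405 + (0.485) = 0.89
  psi_2 = theta_2 + phi_1 psi_1 = 0.219 + (0.485)(0.89) = 0.65065
Right-hand sides:
  c_0 = sigma^2 (1 + theta_1 psi_1 + theta_2 psi_2) = 4 * (1 + (0.405)(0.89) + (0.219)(0.65065)) = 4 * 1.502942 = 6.011769
  c_1 = sigma^2 (theta_1 + theta_2 psi_1) = 4 * (0.405 + (0.219)(0.89)) = 2.39964
  c_2 = sigma^2 theta_2 = 4 * (0.219) = 0.876
Equations for k = 0 and k = 1 (AR order 1):
  gamma(0) = phi_1 gamma(1) + c_0
  gamma(1) = phi_1 gamma(0) + c_1
Substituting the second into the first: gamma(0) (1 - phi_1^2) = c_0 + phi_1 c_1, so
  gamma(0) = (c_0 + phi_1 c_1) / (1 - phi_1^2) = (6.011769 + (0.485)(2.39964)) / (1 - (0.485)^2) = 7.175595 / 0.764775 = 9.382622.
  gamma(1) = phi_1 gamma(0) + c_1 = (0.485)(9.382622) + (2.39964) = 6.950212.
For k = 2: gamma(2) = phi_1 gamma(1) + c_2
  = (0.485)(6.950212) + (0.876) = 4.246853.
Therefore gamma(2) = 4.2469 (to 4 decimal places).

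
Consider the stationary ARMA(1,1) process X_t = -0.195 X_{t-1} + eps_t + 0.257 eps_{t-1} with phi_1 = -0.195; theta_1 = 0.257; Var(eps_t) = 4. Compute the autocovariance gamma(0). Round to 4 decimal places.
\gamma(0) = 4.0160

Multiply the model equation by X_{t-k} and take expectations. With theta_0 = psi_0 = 1 and psi_j the MA(infinity) weights, this gives
  gamma(k) - sum_i phi_i gamma(k-i) = c_k,
  c_k = sigma^2 * sum_{j=k..q} theta_j psi_{j-k}   (c_k = 0 for k > q),
using gamma(-m) = gamma(m).
psi-weights needed (psi_j = theta_j + sum_i phi_i psi_{j-i}):
  psi_1 = theta_1 + phi_1 = 0.257 + (-0.195) = 0.062
Right-hand sides:
  c_0 = sigma^2 (1 + theta_1 psi_1) = 4 * (1 + (0.257)(0.062)) = 4 * 1.015934 = 4.063736
  c_1 = sigma^2 theta_1 = 4 * (0.257) = 1.028
  c_2 = 0
Equations for k = 0 and k = 1 (AR order 1):
  gamma(0) = phi_1 gamma(1) + c_0
  gamma(1) = phi_1 gamma(0) + c_1
Substituting the second into the first: gamma(0) (1 - phi_1^2) = c_0 + phi_1 c_1, so
  gamma(0) = (c_0 + phi_1 c_1) / (1 - phi_1^2) = (4.063736 + (-0.195)(1.028)) / (1 - (-0.195)^2) = 3.863276 / 0.961975 = 4.015984.
Therefore gamma(0) = 4.0160 (to 4 decimal places).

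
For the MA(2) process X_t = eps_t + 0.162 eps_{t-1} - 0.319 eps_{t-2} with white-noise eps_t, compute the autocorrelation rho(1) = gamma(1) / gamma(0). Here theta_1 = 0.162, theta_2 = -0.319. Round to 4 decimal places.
\rho(1) = 0.0978

For an MA(q) process with theta_0 = 1, the autocovariance is
  gamma(k) = sigma^2 * sum_{i=0..q-k} theta_i * theta_{i+k},
and rho(k) = gamma(k) / gamma(0). Sigma^2 cancels.
  numerator   = (1)*(0.162) + (0.162)*(-0.319) = 0.110322.
  denominator = (1)^2 + (0.162)^2 + (-0.319)^2 = 1.128005.
  rho(1) = 0.110322 / 1.128005 = 0.0978.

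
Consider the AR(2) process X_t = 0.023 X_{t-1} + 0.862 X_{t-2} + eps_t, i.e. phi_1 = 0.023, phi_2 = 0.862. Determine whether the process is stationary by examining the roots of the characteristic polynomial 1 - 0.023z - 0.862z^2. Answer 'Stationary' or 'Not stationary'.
\text{Stationary}

The AR(p) characteristic polynomial is P(z) = 1 - 0.023z - 0.862z^2.
Stationarity requires all roots to lie outside the unit circle, i.e. |z| > 1 for every root.
Set 1 + (-0.023) z + (-0.862) z^2 = 0, i.e. a z^2 + b z + c = 0 with a = -0.862, b = -0.023, c = 1.
Discriminant D = b^2 - 4ac = (-0.023)^2 - 4*(-0.862)*1 = 0.000529 - (-3.448) = 3.448529.
D >= 0, so the roots are real: z = (-b +/- sqrt(D)) / (2a) = (0.023 +/- 1.857022) / (-1.724).
  z_1 = (0.023 + 1.857022) / (-1.724) = -1.0905,   |z_1| = 1.0905.
  z_2 = (0.023 - 1.857022) / (-1.724) = 1.0638,   |z_2| = 1.0638.
Moduli of all roots: 1.0905, 1.0638.
All moduli strictly greater than 1? Yes.
Verdict: Stationary.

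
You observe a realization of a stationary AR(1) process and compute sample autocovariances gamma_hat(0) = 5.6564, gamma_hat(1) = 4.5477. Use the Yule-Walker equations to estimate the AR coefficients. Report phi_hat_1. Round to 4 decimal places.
\hat\phi_{1} = 0.8040

The Yule-Walker equations for an AR(p) process read, in matrix form,
  Gamma_p phi = r_p,   with   (Gamma_p)_{ij} = gamma(|i - j|),
                       (r_p)_i = gamma(i),   i,j = 1..p.
Substitute the sample gammas (Toeplitz matrix and right-hand side of size 1):
  Gamma_p = [[5.6564]]
  r_p     = [4.5477]
With p = 1 this is the single equation gamma(0) phi_1 = gamma(1):
  phi_hat_1 = gamma(1) / gamma(0) = 4.5477 / 5.6564 = 0.8040.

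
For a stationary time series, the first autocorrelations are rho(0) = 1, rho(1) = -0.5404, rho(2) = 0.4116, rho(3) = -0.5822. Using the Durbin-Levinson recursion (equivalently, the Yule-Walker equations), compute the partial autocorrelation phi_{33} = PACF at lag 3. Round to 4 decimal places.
\phi_{33} = -0.4450

The PACF at lag k is phi_{kk}, the last component of the solution
to the Yule-Walker system G_k phi = r_k where
  (G_k)_{ij} = rho(|i - j|), (r_k)_i = rho(i), i,j = 1..k.
Equivalently, Durbin-Levinson gives phi_{kk} iteratively:
  phi_{11} = rho(1)
  phi_{kk} = [rho(k) - sum_{j=1..k-1} phi_{k-1,j} rho(k-j)]
            / [1 - sum_{j=1..k-1} phi_{k-1,j} rho(j)],
  phi_{k,j} = phi_{k-1,j} - phi_{kk} phi_{k-1,k-j},  j = 1..k-1.
Step k = 1:
  phi_11 = rho(1) = -0.5404.
Step k = 2:
  phi_22 = [rho(2) - phi_11 rho(1)] / [1 - phi_11 rho(1)] = [0.4116 - (-0.5404)(-0.5404)] / [1 - (-0.5404)(-0.5404)]
         = 0.11956784 / 0.70796784 = 0.168889.
  Update: phi_21 = phi_11 - phi_22 phi_11 = -0.5404 - (0.168889)(-0.5404) = -0.449132.
Step k = 3:
  phi_33 = [rho(3) - phi_21 rho(2) - phi_22 rho(1)] / [1 - phi_21 rho(1) - phi_22 rho(2)]
    numerator   = -0.5822 - (-0.449132)(0.4116) - (0.168889)(-0.5404) = -0.30606956
    denominator = 1 - (-0.449132)(-0.5404) - (0.168889)(0.4116) = 0.68777417
  phi_33 = -0.30606956 / 0.68777417 = -0.445.
Therefore phi_{33} = -0.4450.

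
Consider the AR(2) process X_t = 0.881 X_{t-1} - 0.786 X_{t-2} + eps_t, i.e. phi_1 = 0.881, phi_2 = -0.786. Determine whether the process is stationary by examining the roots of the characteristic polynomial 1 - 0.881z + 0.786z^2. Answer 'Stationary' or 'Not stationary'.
\text{Stationary}

The AR(p) characteristic polynomial is P(z) = 1 - 0.881z + 0.786z^2.
Stationarity requires all roots to lie outside the unit circle, i.e. |z| > 1 for every root.
Set 1 + (-0.881) z + (0.786) z^2 = 0, i.e. a z^2 + b z + c = 0 with a = 0.786, b = -0.881, c = 1.
Discriminant D = b^2 - 4ac = (-0.881)^2 - 4*(0.786)*1 = 0.776161 - (3.144) = -2.367839.
D < 0, so the roots are the complex-conjugate pair z = (-b +/- i sqrt(-D)) / (2a) = 0.5604 +/- 0.9789i.
For a conjugate pair |z|^2 = z * conj(z) = (product of roots) = c/a = 1/(0.786) = 1.272265, so |z| = sqrt(1.272265) = 1.1279 for both roots.
Moduli of all roots: 1.1279, 1.1279.
All moduli strictly greater than 1? Yes.
Verdict: Stationary.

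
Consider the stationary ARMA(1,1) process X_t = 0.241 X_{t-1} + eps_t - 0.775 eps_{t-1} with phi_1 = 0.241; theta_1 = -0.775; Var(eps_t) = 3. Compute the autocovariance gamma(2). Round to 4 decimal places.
\gamma(2) = -0.3333

Multiply the model equation by X_{t-k} and take expectations. With theta_0 = psi_0 = 1 and psi_j the MA(infinity) weights, this gives
  gamma(k) - sum_i phi_i gamma(k-i) = c_k,
  c_k = sigma^2 * sum_{j=k..q} theta_j psi_{j-k}   (c_k = 0 for k > q),
using gamma(-m) = gamma(m).
psi-weights needed (psi_j = theta_j + sum_i phi_i psi_{j-i}):
  psi_1 = theta_1 + phi_1 = -0.775 + (0.241) = -0.534
Right-hand sides:
  c_0 = sigma^2 (1 + theta_1 psi_1) = 3 * (1 + (-0.775)(-0.534)) = 3 * 1.41385 = 4.24155
  c_1 = sigma^2 theta_1 = 3 * (-0.775) = -2.325
  c_2 = 0
Equations for k = 0 and k = 1 (AR order 1):
  gamma(0) = phi_1 gamma(1) + c_0
  gamma(1) = phi_1 gamma(0) + c_1
Substituting the second into the first: gamma(0) (1 - phi_1^2) = c_0 + phi_1 c_1, so
  gamma(0) = (c_0 + phi_1 c_1) / (1 - phi_1^2) = (4.24155 + (0.241)(-2.325)) / (1 - (0.241)^2) = 3.681225 / 0.941919 = 3.908218.
  gamma(1) = phi_1 gamma(0) + c_1 = (0.241)(3.908218) + (-2.325) = -1.383119.
For k = 2 (> q): gamma(2) = phi_1 gamma(1) = (0.241)(-1.383119) = -0.333332.
Therefore gamma(2) = -0.3333 (to 4 decimal places).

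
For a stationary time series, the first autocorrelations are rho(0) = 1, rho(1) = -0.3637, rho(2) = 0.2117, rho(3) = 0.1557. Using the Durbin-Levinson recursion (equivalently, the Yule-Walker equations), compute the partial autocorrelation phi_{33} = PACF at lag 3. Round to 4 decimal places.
\phi_{33} = 0.3009

The PACF at lag k is phi_{kk}, the last component of the solution
to the Yule-Walker system G_k phi = r_k where
  (G_k)_{ij} = rho(|i - j|), (r_k)_i = rho(i), i,j = 1..k.
Equivalently, Durbin-Levinson gives phi_{kk} iteratively:
  phi_{11} = rho(1)
  phi_{kk} = [rho(k) - sum_{j=1..k-1} phi_{k-1,j} rho(k-j)]
            / [1 - sum_{j=1..k-1} phi_{k-1,j} rho(j)],
  phi_{k,j} = phi_{k-1,j} - phi_{kk} phi_{k-1,k-j},  j = 1..k-1.
Step k = 1:
  phi_11 = rho(1) = -0.3637.
Step k = 2:
  phi_22 = [rho(2) - phi_11 rho(1)] / [1 - phi_11 rho(1)] = [0.2117 - (-0.3637)(-0.3637)] / [1 - (-0.3637)(-0.3637)]
         = 0.07942231 / 0.86772231 = 0.09153.
  Update: phi_21 = phi_11 - phi_22 phi_11 = -0.3637 - (0.09153)(-0.3637) = -0.330411.
Step k = 3:
  phi_33 = [rho(3) - phi_21 rho(2) - phi_22 rho(1)] / [1 - phi_21 rho(1) - phi_22 rho(2)]
    numerator   = 0.1557 - (-0.330411)(0.2117) - (0.09153)(-0.3637) = 0.25893727
    denominator = 1 - (-0.330411)(-0.3637) - (0.09153)(0.2117) = 0.86045281
  phi_33 = 0.25893727 / 0.86045281 = 0.3009.
Therefore phi_{33} = 0.3009.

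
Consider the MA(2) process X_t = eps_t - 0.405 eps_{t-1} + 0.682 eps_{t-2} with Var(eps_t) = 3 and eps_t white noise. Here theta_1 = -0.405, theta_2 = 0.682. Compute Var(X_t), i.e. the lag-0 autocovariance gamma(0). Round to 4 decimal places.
\gamma(0) = 4.8874

For an MA(q) process X_t = eps_t + sum_i theta_i eps_{t-i} with
Var(eps_t) = sigma^2, the variance is
  gamma(0) = sigma^2 * (1 + sum_i theta_i^2).
  sum_i theta_i^2 = (-0.405)^2 + (0.682)^2 = 0.164025 + 0.465124 = 0.629149.
  gamma(0) = 3 * (1 + 0.629149) = 3 * 1.629149 = 4.887447, which rounds to 4.8874.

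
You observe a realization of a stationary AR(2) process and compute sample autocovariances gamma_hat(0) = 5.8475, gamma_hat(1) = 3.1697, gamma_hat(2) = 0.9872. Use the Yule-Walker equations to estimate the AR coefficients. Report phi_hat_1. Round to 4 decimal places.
\hat\phi_{1} = 0.6380

The Yule-Walker equations for an AR(p) process read, in matrix form,
  Gamma_p phi = r_p,   with   (Gamma_p)_{ij} = gamma(|i - j|),
                       (r_p)_i = gamma(i),   i,j = 1..p.
Substitute the sample gammas (Toeplitz matrix and right-hand side of size 2):
  Gamma_p = [[5.8475, 3.1697], [3.1697, 5.8475]]
  r_p     = [3.1697, 0.9872]
Written out:
  5.8475 phi_1 + 3.1697 phi_2 = 3.1697
  3.1697 phi_1 + 5.8475 phi_2 = 0.9872
Solve by Cramer's rule:
  det = gamma(0)^2 - gamma(1)^2 = (5.8475)^2 - (3.1697)^2 = 34.19325625 - 10.04699809 = 24.14625816
  phi_hat_1 = [gamma(1) gamma(0) - gamma(1) gamma(2)] / det = [(3.1697)(5.8475) - (3.1697)(0.9872)] / 24.14625816 = 15.40569291 / 24.14625816 = 0.638
  phi_hat_2 = [gamma(0) gamma(2) - gamma(1)^2] / det = [(5.8475)(0.9872) - (3.1697)^2] / 24.14625816 = -4.27434609 / 24.14625816 = -0.177
So phi_hat = [0.6380, -0.1770].
Therefore phi_hat_1 = 0.6380.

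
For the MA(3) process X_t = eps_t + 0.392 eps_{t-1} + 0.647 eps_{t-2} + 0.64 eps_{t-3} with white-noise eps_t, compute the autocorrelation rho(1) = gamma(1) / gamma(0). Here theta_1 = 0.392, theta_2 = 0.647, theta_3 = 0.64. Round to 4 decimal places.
\rho(1) = 0.5347

For an MA(q) process with theta_0 = 1, the autocovariance is
  gamma(k) = sigma^2 * sum_{i=0..q-k} theta_i * theta_{i+k},
and rho(k) = gamma(k) / gamma(0). Sigma^2 cancels.
  numerator   = (1)*(0.392) + (0.392)*(0.647) + (0.647)*(0.64) = 1.059704.
  denominator = (1)^2 + (0.392)^2 + (0.647)^2 + (0.64)^2 = 1.981873.
  rho(1) = 1.059704 / 1.981873 = 0.5347.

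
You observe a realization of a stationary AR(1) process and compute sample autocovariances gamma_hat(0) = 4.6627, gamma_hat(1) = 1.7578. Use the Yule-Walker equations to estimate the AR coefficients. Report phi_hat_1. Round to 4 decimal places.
\hat\phi_{1} = 0.3770

The Yule-Walker equations for an AR(p) process read, in matrix form,
  Gamma_p phi = r_p,   with   (Gamma_p)_{ij} = gamma(|i - j|),
                       (r_p)_i = gamma(i),   i,j = 1..p.
Substitute the sample gammas (Toeplitz matrix and right-hand side of size 1):
  Gamma_p = [[4.6627]]
  r_p     = [1.7578]
With p = 1 this is the single equation gamma(0) phi_1 = gamma(1):
  phi_hat_1 = gamma(1) / gamma(0) = 1.7578 / 4.6627 = 0.3770.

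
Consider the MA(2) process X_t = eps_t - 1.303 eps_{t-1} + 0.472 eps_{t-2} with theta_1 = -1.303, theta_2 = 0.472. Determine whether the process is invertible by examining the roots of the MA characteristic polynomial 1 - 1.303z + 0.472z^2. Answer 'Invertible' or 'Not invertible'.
\text{Invertible}

The MA(q) characteristic polynomial is P(z) = 1 - 1.303z + 0.472z^2.
Invertibility requires all roots to lie outside the unit circle, i.e. |z| > 1 for every root.
Set 1 + (-1.303) z + (0.472) z^2 = 0, i.e. a z^2 + b z + c = 0 with a = 0.472, b = -1.303, c = 1.
Discriminant D = b^2 - 4ac = (-1.303)^2 - 4*(0.472)*1 = 1.697809 - (1.888) = -0.190191.
D < 0, so the roots are the complex-conjugate pair z = (-b +/- i sqrt(-D)) / (2a) = 1.3803 +/- 0.462i.
For a conjugate pair |z|^2 = z * conj(z) = (product of roots) = c/a = 1/(0.472) = 2.118644, so |z| = sqrt(2.118644) = 1.4556 for both roots.
Moduli of all roots: 1.4556, 1.4556.
All moduli strictly greater than 1? Yes.
Verdict: Invertible.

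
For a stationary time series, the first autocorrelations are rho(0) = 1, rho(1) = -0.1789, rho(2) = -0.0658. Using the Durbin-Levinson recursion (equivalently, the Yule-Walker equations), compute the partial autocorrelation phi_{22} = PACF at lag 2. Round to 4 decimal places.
\phi_{22} = -0.1010

The PACF at lag k is phi_{kk}, the last component of the solution
to the Yule-Walker system G_k phi = r_k where
  (G_k)_{ij} = rho(|i - j|), (r_k)_i = rho(i), i,j = 1..k.
Equivalently, Durbin-Levinson gives phi_{kk} iteratively:
  phi_{11} = rho(1)
  phi_{kk} = [rho(k) - sum_{j=1..k-1} phi_{k-1,j} rho(k-j)]
            / [1 - sum_{j=1..k-1} phi_{k-1,j} rho(j)],
  phi_{k,j} = phi_{k-1,j} - phi_{kk} phi_{k-1,k-j},  j = 1..k-1.
Step k = 1:
  phi_11 = rho(1) = -0.1789.
Step k = 2:
  phi_22 = [rho(2) - phi_11 rho(1)] / [1 - phi_11 rho(1)] = [-0.0658 - (-0.1789)(-0.1789)] / [1 - (-0.1789)(-0.1789)]
         = -0.09780521 / 0.96799479 = -0.101.
Therefore phi_{22} = -0.1010.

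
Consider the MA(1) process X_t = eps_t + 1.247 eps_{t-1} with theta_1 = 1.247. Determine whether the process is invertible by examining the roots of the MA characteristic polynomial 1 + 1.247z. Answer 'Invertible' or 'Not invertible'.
\text{Not invertible}

The MA(q) characteristic polynomial is P(z) = 1 + 1.247z.
Invertibility requires all roots to lie outside the unit circle, i.e. |z| > 1 for every root.
This is linear in z: 1 + (1.247) z = 0  =>  z = -1/(1.247) = -0.801925,  |z| = 0.801925.
Moduli of all roots: 0.8019.
All moduli strictly greater than 1? No.
Verdict: Not invertible.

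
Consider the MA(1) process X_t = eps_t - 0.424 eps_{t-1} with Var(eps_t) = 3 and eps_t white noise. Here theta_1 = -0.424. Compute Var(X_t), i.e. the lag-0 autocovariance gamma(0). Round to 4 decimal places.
\gamma(0) = 3.5393

For an MA(q) process X_t = eps_t + sum_i theta_i eps_{t-i} with
Var(eps_t) = sigma^2, the variance is
  gamma(0) = sigma^2 * (1 + sum_i theta_i^2).
  sum_i theta_i^2 = (-0.424)^2 = 0.179776.
  gamma(0) = 3 * (1 + 0.179776) = 3 * 1.179776 = 3.539328, which rounds to 3.5393.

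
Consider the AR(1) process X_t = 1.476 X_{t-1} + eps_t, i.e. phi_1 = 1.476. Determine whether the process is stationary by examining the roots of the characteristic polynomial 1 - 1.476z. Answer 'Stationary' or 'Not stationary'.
\text{Not stationary}

The AR(p) characteristic polynomial is P(z) = 1 - 1.476z.
Stationarity requires all roots to lie outside the unit circle, i.e. |z| > 1 for every root.
This is linear in z: 1 + (-1.476) z = 0  =>  z = -1/(-1.476) = 0.677507,  |z| = 0.677507.
Moduli of all roots: 0.6775.
All moduli strictly greater than 1? No.
Verdict: Not stationary.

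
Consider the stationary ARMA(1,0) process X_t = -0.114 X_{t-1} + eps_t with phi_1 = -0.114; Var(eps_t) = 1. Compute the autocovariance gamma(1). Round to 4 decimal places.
\gamma(1) = -0.1155

Multiply the model equation by X_{t-k} and take expectations. With theta_0 = psi_0 = 1 and psi_j the MA(infinity) weights, this gives
  gamma(k) - sum_i phi_i gamma(k-i) = c_k,
  c_k = sigma^2 * sum_{j=k..q} theta_j psi_{j-k}   (c_k = 0 for k > q),
using gamma(-m) = gamma(m).
Pure AR (q = 0): c_0 = sigma^2 = 1, c_k = 0 for k >= 1.
Equations for k = 0 and k = 1 (AR order 1):
  gamma(0) = phi_1 gamma(1) + c_0
  gamma(1) = phi_1 gamma(0) + c_1
Substituting the second into the first: gamma(0) (1 - phi_1^2) = c_0 + phi_1 c_1, so
  gamma(0) = c_0 / (1 - phi_1^2) = 1 / (1 - (-0.114)^2) = 1 / 0.987004 = 1.013167.
  gamma(1) = phi_1 gamma(0) = (-0.114)(1.013167) = -0.115501.
Therefore gamma(1) = -0.1155 (to 4 decimal places).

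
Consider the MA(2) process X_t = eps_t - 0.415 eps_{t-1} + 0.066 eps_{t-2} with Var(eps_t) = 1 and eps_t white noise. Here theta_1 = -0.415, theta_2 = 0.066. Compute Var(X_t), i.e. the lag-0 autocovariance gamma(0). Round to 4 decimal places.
\gamma(0) = 1.1766

For an MA(q) process X_t = eps_t + sum_i theta_i eps_{t-i} with
Var(eps_t) = sigma^2, the variance is
  gamma(0) = sigma^2 * (1 + sum_i theta_i^2).
  sum_i theta_i^2 = (-0.415)^2 + (0.066)^2 = 0.172225 + 0.004356 = 0.176581.
  gamma(0) = 1 * (1 + 0.176581) = 1 * 1.176581 = 1.176581, which rounds to 1.1766.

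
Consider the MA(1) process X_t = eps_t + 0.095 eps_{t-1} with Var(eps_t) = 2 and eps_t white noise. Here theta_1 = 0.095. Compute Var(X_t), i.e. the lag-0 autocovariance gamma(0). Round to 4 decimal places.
\gamma(0) = 2.0181

For an MA(q) process X_t = eps_t + sum_i theta_i eps_{t-i} with
Var(eps_t) = sigma^2, the variance is
  gamma(0) = sigma^2 * (1 + sum_i theta_i^2).
  sum_i theta_i^2 = (0.095)^2 = 0.009025.
  gamma(0) = 2 * (1 + 0.009025) = 2 * 1.009025 = 2.01805, which rounds to 2.0181.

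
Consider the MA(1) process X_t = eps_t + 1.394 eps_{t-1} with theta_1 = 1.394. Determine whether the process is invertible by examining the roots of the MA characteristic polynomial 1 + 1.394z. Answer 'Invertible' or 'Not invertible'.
\text{Not invertible}

The MA(q) characteristic polynomial is P(z) = 1 + 1.394z.
Invertibility requires all roots to lie outside the unit circle, i.e. |z| > 1 for every root.
This is linear in z: 1 + (1.394) z = 0  =>  z = -1/(1.394) = -0.71736,  |z| = 0.71736.
Moduli of all roots: 0.7174.
All moduli strictly greater than 1? No.
Verdict: Not invertible.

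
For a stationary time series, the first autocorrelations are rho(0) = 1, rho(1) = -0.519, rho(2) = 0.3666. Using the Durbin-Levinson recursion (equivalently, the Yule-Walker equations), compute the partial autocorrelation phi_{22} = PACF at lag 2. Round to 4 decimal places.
\phi_{22} = 0.1331

The PACF at lag k is phi_{kk}, the last component of the solution
to the Yule-Walker system G_k phi = r_k where
  (G_k)_{ij} = rho(|i - j|), (r_k)_i = rho(i), i,j = 1..k.
Equivalently, Durbin-Levinson gives phi_{kk} iteratively:
  phi_{11} = rho(1)
  phi_{kk} = [rho(k) - sum_{j=1..k-1} phi_{k-1,j} rho(k-j)]
            / [1 - sum_{j=1..k-1} phi_{k-1,j} rho(j)],
  phi_{k,j} = phi_{k-1,j} - phi_{kk} phi_{k-1,k-j},  j = 1..k-1.
Step k = 1:
  phi_11 = rho(1) = -0.519.
Step k = 2:
  phi_22 = [rho(2) - phi_11 rho(1)] / [1 - phi_11 rho(1)] = [0.3666 - (-0.519)(-0.519)] / [1 - (-0.519)(-0.519)]
         = 0.097239 / 0.730639 = 0.1331.
Therefore phi_{22} = 0.1331.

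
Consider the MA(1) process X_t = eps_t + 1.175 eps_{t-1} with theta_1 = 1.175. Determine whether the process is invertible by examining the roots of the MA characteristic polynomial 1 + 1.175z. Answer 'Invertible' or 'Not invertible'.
\text{Not invertible}

The MA(q) characteristic polynomial is P(z) = 1 + 1.175z.
Invertibility requires all roots to lie outside the unit circle, i.e. |z| > 1 for every root.
This is linear in z: 1 + (1.175) z = 0  =>  z = -1/(1.175) = -0.851064,  |z| = 0.851064.
Moduli of all roots: 0.8511.
All moduli strictly greater than 1? No.
Verdict: Not invertible.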